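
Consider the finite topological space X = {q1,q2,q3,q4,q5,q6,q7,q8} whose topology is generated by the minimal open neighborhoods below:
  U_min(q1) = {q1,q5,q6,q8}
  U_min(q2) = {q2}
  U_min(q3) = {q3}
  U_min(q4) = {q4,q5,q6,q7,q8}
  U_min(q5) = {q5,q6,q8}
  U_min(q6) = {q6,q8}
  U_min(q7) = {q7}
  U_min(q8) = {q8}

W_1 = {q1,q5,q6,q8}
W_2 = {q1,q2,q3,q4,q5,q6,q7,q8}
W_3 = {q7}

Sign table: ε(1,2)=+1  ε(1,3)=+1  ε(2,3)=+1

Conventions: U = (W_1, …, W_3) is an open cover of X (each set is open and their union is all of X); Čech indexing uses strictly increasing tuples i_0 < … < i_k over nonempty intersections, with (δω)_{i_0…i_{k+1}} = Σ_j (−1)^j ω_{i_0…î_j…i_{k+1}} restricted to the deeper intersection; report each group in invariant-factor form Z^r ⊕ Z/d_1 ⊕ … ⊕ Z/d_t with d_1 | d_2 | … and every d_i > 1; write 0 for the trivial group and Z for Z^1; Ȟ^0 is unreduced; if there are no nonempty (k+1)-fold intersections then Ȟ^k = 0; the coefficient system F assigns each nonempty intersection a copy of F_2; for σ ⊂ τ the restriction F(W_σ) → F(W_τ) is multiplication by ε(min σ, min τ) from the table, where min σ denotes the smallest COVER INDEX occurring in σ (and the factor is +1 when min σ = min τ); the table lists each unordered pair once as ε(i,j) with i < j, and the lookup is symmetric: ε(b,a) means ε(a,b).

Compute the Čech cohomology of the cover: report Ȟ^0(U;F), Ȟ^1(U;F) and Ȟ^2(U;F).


intersection data:
  W12={q1,q5,q6,q8} W23={q7}
C dims 3,2; δ0: rk_F2 2
Ȟ^0 = (3 − 2) − 0 = 1, so Ȟ^0 ≅ Z/2
Ȟ^1 = (2 − 0) − 2 = 0, so Ȟ^1 ≅ 0
Ȟ^2 = (0 − 0) − 0 = 0, so Ȟ^2 ≅ 0

Ȟ^0 ≅ Z/2; Ȟ^1 ≅ 0; Ȟ^2 ≅ 0


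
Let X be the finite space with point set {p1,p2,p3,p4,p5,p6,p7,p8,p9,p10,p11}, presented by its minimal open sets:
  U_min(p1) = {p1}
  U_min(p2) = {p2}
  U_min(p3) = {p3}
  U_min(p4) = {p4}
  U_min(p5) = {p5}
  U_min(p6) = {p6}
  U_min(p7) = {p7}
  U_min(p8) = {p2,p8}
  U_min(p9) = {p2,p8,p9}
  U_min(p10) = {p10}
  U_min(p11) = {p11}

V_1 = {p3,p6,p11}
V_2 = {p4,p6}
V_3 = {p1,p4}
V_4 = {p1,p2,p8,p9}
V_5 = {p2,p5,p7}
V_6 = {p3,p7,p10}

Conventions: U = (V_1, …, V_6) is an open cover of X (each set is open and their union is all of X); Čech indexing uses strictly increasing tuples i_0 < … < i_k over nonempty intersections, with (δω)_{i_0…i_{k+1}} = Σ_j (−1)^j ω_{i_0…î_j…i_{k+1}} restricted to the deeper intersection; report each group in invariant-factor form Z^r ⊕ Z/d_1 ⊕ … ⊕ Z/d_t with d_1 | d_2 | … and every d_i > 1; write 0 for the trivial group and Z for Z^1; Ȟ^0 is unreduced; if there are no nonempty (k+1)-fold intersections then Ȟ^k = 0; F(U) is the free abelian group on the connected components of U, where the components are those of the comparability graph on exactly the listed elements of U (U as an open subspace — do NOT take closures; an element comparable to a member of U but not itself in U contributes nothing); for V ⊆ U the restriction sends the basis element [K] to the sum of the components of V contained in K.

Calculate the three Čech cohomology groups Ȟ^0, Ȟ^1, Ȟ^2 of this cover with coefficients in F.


intersection data:
  V12={p6} V16={p3} V23={p4} V34={p1} V45={p2} V56={p7}
components per intersection:
  V1: {p3} {p6} {p11}
  V2: {p4} {p6}
  V3: {p1} {p4}
  V4: {p1} {p2,p8,p9}
  V5: {p2} {p5} {p7}
  V6: {p3} {p7} {p10}
  V12: {p6}
  V16: {p3}
  V23: {p4}
  V34: {p1}
  V45: {p2}
  V56: {p7}
C dims 15,6; δ0: rk 6, SNF 1^6
Ȟ^0 = (15 − 6) − 0 = 9, so Ȟ^0 ≅ Z^9
Ȟ^1 = (6 − 0) − 6 = 0, so Ȟ^1 ≅ 0
Ȟ^2 = (0 − 0) − 0 = 0, so Ȟ^2 ≅ 0

Ȟ^0(U;F) ≅ Z^9; Ȟ^1(U;F) ≅ 0; Ȟ^2(U;F) ≅ 0


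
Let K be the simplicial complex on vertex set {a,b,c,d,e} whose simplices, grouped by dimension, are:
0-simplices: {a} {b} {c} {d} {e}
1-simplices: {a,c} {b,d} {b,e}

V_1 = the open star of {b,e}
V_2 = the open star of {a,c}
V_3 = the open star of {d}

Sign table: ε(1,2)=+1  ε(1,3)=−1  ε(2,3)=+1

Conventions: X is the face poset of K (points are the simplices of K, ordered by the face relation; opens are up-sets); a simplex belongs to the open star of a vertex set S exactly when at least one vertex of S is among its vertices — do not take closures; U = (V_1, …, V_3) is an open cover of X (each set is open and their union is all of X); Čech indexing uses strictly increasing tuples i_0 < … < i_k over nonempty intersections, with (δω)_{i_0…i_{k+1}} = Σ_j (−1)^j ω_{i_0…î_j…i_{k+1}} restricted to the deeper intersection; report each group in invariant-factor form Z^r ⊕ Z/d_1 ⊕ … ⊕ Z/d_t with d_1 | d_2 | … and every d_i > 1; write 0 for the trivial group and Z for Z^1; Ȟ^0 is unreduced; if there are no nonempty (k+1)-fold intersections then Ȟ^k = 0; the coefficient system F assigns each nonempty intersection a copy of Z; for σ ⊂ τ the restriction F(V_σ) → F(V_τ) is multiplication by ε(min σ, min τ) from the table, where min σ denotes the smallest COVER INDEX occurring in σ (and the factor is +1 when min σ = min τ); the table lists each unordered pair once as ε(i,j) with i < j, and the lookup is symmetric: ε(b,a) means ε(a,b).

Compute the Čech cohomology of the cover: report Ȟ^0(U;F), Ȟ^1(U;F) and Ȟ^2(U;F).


nerve simplices:
  V1={{b},{e},{b,d},{b,e}} V2={{a},{c},{a,c}} V3={{d},{b,d}}
  V13={{b,d}}
C dims 3,1; δ0: rk 1, SNF 1^1
degree 0: 3−1−0 = 2 → Ȟ^0 ≅ Z^2
degree 1: 1−0−1 = 0 → Ȟ^1 ≅ 0
degree 2: 0−0−0 = 0 → Ȟ^2 ≅ 0

Ȟ^0 ≅ Z^2, Ȟ^1 ≅ 0 and Ȟ^2 ≅ 0


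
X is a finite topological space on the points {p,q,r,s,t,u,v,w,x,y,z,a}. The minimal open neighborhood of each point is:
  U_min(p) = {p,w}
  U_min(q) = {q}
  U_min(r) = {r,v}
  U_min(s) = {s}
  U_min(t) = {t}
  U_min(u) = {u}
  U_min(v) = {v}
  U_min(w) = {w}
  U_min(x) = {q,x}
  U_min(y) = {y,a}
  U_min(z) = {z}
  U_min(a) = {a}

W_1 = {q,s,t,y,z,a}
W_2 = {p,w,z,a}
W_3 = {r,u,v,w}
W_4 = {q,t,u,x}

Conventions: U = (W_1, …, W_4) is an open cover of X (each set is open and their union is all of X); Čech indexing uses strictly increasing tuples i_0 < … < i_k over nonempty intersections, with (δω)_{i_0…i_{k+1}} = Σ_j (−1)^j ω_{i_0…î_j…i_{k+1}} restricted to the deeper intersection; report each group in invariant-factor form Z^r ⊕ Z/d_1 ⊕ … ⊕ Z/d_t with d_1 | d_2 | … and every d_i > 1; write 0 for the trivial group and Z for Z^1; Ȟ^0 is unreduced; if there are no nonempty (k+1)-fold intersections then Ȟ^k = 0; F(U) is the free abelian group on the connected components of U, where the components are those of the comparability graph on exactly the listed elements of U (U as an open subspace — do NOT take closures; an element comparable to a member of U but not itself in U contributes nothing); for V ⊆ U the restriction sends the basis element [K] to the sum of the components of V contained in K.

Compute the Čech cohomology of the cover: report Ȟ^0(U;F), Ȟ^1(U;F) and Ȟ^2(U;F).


Ȟ^0(U;F) ≅ Z^8,  Ȟ^1(U;F) ≅ 0,  Ȟ^2(U;F) ≅ 0

nerve simplices:
  W12={z,a} W14={q,t} W23={w} W34={u}
components per intersection:
  W1: {q} {s} {t} {y,a} {z}
  W2: {p,w} {z} {a}
  W3: {r,v} {u} {w}
  W4: {q,x} {t} {u}
  W12: {z} {a}
  W14: {q} {t}
  W23: {w}
  W34: {u}
C dims 14,6; δ0: rk 6, SNF 1^6
degree 0: 14−6−0 = 8 → Ȟ^0 ≅ Z^8
degree 1: 6−0−6 = 0 → Ȟ^1 ≅ 0
degree 2: 0−0−0 = 0 → Ȟ^2 ≅ 0


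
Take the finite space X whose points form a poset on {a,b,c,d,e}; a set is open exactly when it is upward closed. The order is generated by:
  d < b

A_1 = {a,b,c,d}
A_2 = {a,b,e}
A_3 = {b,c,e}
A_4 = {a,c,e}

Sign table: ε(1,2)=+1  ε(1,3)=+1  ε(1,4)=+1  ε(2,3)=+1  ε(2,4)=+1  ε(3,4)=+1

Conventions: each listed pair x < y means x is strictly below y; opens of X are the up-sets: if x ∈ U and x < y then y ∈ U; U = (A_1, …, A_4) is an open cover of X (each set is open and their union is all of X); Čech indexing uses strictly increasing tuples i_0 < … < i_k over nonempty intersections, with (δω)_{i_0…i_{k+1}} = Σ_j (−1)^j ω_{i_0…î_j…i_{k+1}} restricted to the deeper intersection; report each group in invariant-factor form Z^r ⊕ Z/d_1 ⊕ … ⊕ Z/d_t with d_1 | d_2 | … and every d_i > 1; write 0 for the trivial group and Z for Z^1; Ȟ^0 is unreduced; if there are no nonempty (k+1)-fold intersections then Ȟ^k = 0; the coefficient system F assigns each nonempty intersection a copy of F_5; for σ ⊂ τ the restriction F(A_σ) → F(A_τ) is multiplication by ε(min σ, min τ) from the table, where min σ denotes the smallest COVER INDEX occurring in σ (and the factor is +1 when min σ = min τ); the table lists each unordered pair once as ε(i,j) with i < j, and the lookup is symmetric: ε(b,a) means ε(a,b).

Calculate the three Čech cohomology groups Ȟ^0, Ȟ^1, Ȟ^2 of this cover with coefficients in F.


intersection data:
  A12={a,b} A13={b,c} A14={a,c} A23={b,e} A24={a,e} A34={c,e}
  A123={b} A124={a} A134={c} A234={e}
C dims 4,6,4; δ0: rk_F5 3; δ1: rk_F5 3
Ȟ^0 = (4 − 3) − 0 = 1, so Ȟ^0 ≅ Z/5
Ȟ^1 = (6 − 3) − 3 = 0, so Ȟ^1 ≅ 0
Ȟ^2 = (4 − 0) − 3 = 1, so Ȟ^2 ≅ Z/5

Ȟ^0 ≅ Z/5, Ȟ^1 ≅ 0 and Ȟ^2 ≅ Z/5


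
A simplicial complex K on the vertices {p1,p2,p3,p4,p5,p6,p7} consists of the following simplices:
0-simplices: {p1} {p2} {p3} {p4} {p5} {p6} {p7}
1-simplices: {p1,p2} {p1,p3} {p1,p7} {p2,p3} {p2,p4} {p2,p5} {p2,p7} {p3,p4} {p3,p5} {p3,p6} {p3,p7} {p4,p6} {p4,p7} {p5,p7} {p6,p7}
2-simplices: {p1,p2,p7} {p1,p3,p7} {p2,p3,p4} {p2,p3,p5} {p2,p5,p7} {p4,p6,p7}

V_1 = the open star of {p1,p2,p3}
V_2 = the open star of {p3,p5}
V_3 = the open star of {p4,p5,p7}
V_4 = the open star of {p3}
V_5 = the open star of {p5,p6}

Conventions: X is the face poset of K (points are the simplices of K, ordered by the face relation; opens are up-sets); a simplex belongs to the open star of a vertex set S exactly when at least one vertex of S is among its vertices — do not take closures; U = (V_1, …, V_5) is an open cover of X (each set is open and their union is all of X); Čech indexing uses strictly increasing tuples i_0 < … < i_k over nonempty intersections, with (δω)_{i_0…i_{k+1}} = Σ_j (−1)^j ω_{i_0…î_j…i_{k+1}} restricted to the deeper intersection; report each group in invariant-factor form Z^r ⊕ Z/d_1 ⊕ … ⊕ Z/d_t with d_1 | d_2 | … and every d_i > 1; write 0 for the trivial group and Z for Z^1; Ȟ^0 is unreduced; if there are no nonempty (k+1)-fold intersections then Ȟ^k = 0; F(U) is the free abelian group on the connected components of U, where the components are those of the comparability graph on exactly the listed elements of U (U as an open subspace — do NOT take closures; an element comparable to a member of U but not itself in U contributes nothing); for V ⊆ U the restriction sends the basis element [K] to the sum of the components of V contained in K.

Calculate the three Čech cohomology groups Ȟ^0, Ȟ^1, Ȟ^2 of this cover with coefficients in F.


Ȟ^0 = Z, Ȟ^1 = Z^2 and Ȟ^2 = 0

nonempty intersections:
  V1={{p1},{p2},{p3},{p1,p2},{p1,p3},{p1,p7},{p2,p3},{p2,p4},{p2,p5},{p2,p7},{p3,p4},{p3,p5},{p3,p6},{p3,p7},{p1,p2,p7},{p1,p3,p7},{p2,p3,p4},{p2,p3,p5},{p2,p5,p7}} V2={{p3},{p5},{p1,p3},{p2,p3},{p2,p5},{p3,p4},{p3,p5},{p3,p6},{p3,p7},{p5,p7},{p1,p3,p7},{p2,p3,p4},{p2,p3,p5},{p2,p5,p7}} V3={{p4},{p5},{p7},{p1,p7},{p2,p4},{p2,p5},{p2,p7},{p3,p4},{p3,p5},{p3,p7},{p4,p6},{p4,p7},{p5,p7},{p6,p7},{p1,p2,p7},{p1,p3,p7},{p2,p3,p4},{p2,p3,p5},{p2,p5,p7},{p4,p6,p7}} V4={{p3},{p1,p3},{p2,p3},{p3,p4},{p3,p5},{p3,p6},{p3,p7},{p1,p3,p7},{p2,p3,p4},{p2,p3,p5}} V5={{p5},{p6},{p2,p5},{p3,p5},{p3,p6},{p4,p6},{p5,p7},{p6,p7},{p2,p3,p5},{p2,p5,p7},{p4,p6,p7}}
  V12={{p3},{p1,p3},{p2,p3},{p2,p5},{p3,p4},{p3,p5},{p3,p6},{p3,p7},{p1,p3,p7},{p2,p3,p4},{p2,p3,p5},{p2,p5,p7}} V13={{p1,p7},{p2,p4},{p2,p5},{p2,p7},{p3,p4},{p3,p5},{p3,p7},{p1,p2,p7},{p1,p3,p7},{p2,p3,p4},{p2,p3,p5},{p2,p5,p7}} V14={{p3},{p1,p3},{p2,p3},{p3,p4},{p3,p5},{p3,p6},{p3,p7},{p1,p3,p7},{p2,p3,p4},{p2,p3,p5}} V15={{p2,p5},{p3,p5},{p3,p6},{p2,p3,p5},{p2,p5,p7}} V23={{p5},{p2,p5},{p3,p4},{p3,p5},{p3,p7},{p5,p7},{p1,p3,p7},{p2,p3,p4},{p2,p3,p5},{p2,p5,p7}} V24={{p3},{p1,p3},{p2,p3},{p3,p4},{p3,p5},{p3,p6},{p3,p7},{p1,p3,p7},{p2,p3,p4},{p2,p3,p5}} V25={{p5},{p2,p5},{p3,p5},{p3,p6},{p5,p7},{p2,p3,p5},{p2,p5,p7}} V34={{p3,p4},{p3,p5},{p3,p7},{p1,p3,p7},{p2,p3,p4},{p2,p3,p5}} V35={{p5},{p2,p5},{p3,p5},{p4,p6},{p5,p7},{p6,p7},{p2,p3,p5},{p2,p5,p7},{p4,p6,p7}} V45={{p3,p5},{p3,p6},{p2,p3,p5}}
  V123={{p2,p5},{p3,p4},{p3,p5},{p3,p7},{p1,p3,p7},{p2,p3,p4},{p2,p3,p5},{p2,p5,p7}} V124={{p3},{p1,p3},{p2,p3},{p3,p4},{p3,p5},{p3,p6},{p3,p7},{p1,p3,p7},{p2,p3,p4},{p2,p3,p5}} V125={{p2,p5},{p3,p5},{p3,p6},{p2,p3,p5},{p2,p5,p7}} V134={{p3,p4},{p3,p5},{p3,p7},{p1,p3,p7},{p2,p3,p4},{p2,p3,p5}} V135={{p2,p5},{p3,p5},{p2,p3,p5},{p2,p5,p7}} V145={{p3,p5},{p3,p6},{p2,p3,p5}} V234={{p3,p4},{p3,p5},{p3,p7},{p1,p3,p7},{p2,p3,p4},{p2,p3,p5}} V235={{p5},{p2,p5},{p3,p5},{p5,p7},{p2,p3,p5},{p2,p5,p7}} V245={{p3,p5},{p3,p6},{p2,p3,p5}} V345={{p3,p5},{p2,p3,p5}}
  V1234={{p3,p4},{p3,p5},{p3,p7},{p1,p3,p7},{p2,p3,p4},{p2,p3,p5}} V1235={{p2,p5},{p3,p5},{p2,p3,p5},{p2,p5,p7}} V1245={{p3,p5},{p3,p6},{p2,p3,p5}} V1345={{p3,p5},{p2,p3,p5}} V2345={{p3,p5},{p2,p3,p5}}
  V12345={{p3,p5},{p2,p3,p5}}
components per intersection:
  V1: {{p1},{p2},{p3},{p1,p2},{p1,p3},{p1,p7},{p2,p3},{p2,p4},{p2,p5},{p2,p7},{p3,p4},{p3,p5},{p3,p6},{p3,p7},{p1,p2,p7},{p1,p3,p7},{p2,p3,p4},{p2,p3,p5},{p2,p5,p7}}
  V2: {{p3},{p5},{p1,p3},{p2,p3},{p2,p5},{p3,p4},{p3,p5},{p3,p6},{p3,p7},{p5,p7},{p1,p3,p7},{p2,p3,p4},{p2,p3,p5},{p2,p5,p7}}
  V3: {{p4},{p5},{p7},{p1,p7},{p2,p4},{p2,p5},{p2,p7},{p3,p4},{p3,p5},{p3,p7},{p4,p6},{p4,p7},{p5,p7},{p6,p7},{p1,p2,p7},{p1,p3,p7},{p2,p3,p4},{p2,p3,p5},{p2,p5,p7},{p4,p6,p7}}
  V4: {{p3},{p1,p3},{p2,p3},{p3,p4},{p3,p5},{p3,p6},{p3,p7},{p1,p3,p7},{p2,p3,p4},{p2,p3,p5}}
  V5: {{p5},{p2,p5},{p3,p5},{p5,p7},{p2,p3,p5},{p2,p5,p7}} {{p6},{p3,p6},{p4,p6},{p6,p7},{p4,p6,p7}}
  V12: {{p3},{p1,p3},{p2,p3},{p2,p5},{p3,p4},{p3,p5},{p3,p6},{p3,p7},{p1,p3,p7},{p2,p3,p4},{p2,p3,p5},{p2,p5,p7}}
  V13: {{p1,p7},{p2,p5},{p2,p7},{p3,p5},{p3,p7},{p1,p2,p7},{p1,p3,p7},{p2,p3,p5},{p2,p5,p7}} {{p2,p4},{p3,p4},{p2,p3,p4}}
  V14: {{p3},{p1,p3},{p2,p3},{p3,p4},{p3,p5},{p3,p6},{p3,p7},{p1,p3,p7},{p2,p3,p4},{p2,p3,p5}}
  V15: {{p2,p5},{p3,p5},{p2,p3,p5},{p2,p5,p7}} {{p3,p6}}
  V23: {{p5},{p2,p5},{p3,p5},{p5,p7},{p2,p3,p5},{p2,p5,p7}} {{p3,p4},{p2,p3,p4}} {{p3,p7},{p1,p3,p7}}
  V24: {{p3},{p1,p3},{p2,p3},{p3,p4},{p3,p5},{p3,p6},{p3,p7},{p1,p3,p7},{p2,p3,p4},{p2,p3,p5}}
  V25: {{p5},{p2,p5},{p3,p5},{p5,p7},{p2,p3,p5},{p2,p5,p7}} {{p3,p6}}
  V34: {{p3,p4},{p2,p3,p4}} {{p3,p5},{p2,p3,p5}} {{p3,p7},{p1,p3,p7}}
  V35: {{p5},{p2,p5},{p3,p5},{p5,p7},{p2,p3,p5},{p2,p5,p7}} {{p4,p6},{p6,p7},{p4,p6,p7}}
  V45: {{p3,p5},{p2,p3,p5}} {{p3,p6}}
  V123: {{p2,p5},{p3,p5},{p2,p3,p5},{p2,p5,p7}} {{p3,p4},{p2,p3,p4}} {{p3,p7},{p1,p3,p7}}
  V124: {{p3},{p1,p3},{p2,p3},{p3,p4},{p3,p5},{p3,p6},{p3,p7},{p1,p3,p7},{p2,p3,p4},{p2,p3,p5}}
  V125: {{p2,p5},{p3,p5},{p2,p3,p5},{p2,p5,p7}} {{p3,p6}}
  V134: {{p3,p4},{p2,p3,p4}} {{p3,p5},{p2,p3,p5}} {{p3,p7},{p1,p3,p7}}
  V135: {{p2,p5},{p3,p5},{p2,p3,p5},{p2,p5,p7}}
  V145: {{p3,p5},{p2,p3,p5}} {{p3,p6}}
  V234: {{p3,p4},{p2,p3,p4}} {{p3,p5},{p2,p3,p5}} {{p3,p7},{p1,p3,p7}}
  V235: {{p5},{p2,p5},{p3,p5},{p5,p7},{p2,p3,p5},{p2,p5,p7}}
  V245: {{p3,p5},{p2,p3,p5}} {{p3,p6}}
  V345: {{p3,p5},{p2,p3,p5}}
  V1234: {{p3,p4},{p2,p3,p4}} {{p3,p5},{p2,p3,p5}} {{p3,p7},{p1,p3,p7}}
  V1235: {{p2,p5},{p3,p5},{p2,p3,p5},{p2,p5,p7}}
  V1245: {{p3,p5},{p2,p3,p5}} {{p3,p6}}
  V1345: {{p3,p5},{p2,p3,p5}}
  V2345: {{p3,p5},{p2,p3,p5}}
  V12345: {{p3,p5},{p2,p3,p5}}
C dims 6,19,19,8; δ0: rk 5, SNF 1^5; δ1: rk 12, SNF 1^12; δ2: rk 7, SNF 1^7
Ȟ^0: (6−5)−0=1 ⇒ Z
Ȟ^1: (19−12)−5=2 ⇒ Z^2
Ȟ^2: (19−7)−12=0 ⇒ 0


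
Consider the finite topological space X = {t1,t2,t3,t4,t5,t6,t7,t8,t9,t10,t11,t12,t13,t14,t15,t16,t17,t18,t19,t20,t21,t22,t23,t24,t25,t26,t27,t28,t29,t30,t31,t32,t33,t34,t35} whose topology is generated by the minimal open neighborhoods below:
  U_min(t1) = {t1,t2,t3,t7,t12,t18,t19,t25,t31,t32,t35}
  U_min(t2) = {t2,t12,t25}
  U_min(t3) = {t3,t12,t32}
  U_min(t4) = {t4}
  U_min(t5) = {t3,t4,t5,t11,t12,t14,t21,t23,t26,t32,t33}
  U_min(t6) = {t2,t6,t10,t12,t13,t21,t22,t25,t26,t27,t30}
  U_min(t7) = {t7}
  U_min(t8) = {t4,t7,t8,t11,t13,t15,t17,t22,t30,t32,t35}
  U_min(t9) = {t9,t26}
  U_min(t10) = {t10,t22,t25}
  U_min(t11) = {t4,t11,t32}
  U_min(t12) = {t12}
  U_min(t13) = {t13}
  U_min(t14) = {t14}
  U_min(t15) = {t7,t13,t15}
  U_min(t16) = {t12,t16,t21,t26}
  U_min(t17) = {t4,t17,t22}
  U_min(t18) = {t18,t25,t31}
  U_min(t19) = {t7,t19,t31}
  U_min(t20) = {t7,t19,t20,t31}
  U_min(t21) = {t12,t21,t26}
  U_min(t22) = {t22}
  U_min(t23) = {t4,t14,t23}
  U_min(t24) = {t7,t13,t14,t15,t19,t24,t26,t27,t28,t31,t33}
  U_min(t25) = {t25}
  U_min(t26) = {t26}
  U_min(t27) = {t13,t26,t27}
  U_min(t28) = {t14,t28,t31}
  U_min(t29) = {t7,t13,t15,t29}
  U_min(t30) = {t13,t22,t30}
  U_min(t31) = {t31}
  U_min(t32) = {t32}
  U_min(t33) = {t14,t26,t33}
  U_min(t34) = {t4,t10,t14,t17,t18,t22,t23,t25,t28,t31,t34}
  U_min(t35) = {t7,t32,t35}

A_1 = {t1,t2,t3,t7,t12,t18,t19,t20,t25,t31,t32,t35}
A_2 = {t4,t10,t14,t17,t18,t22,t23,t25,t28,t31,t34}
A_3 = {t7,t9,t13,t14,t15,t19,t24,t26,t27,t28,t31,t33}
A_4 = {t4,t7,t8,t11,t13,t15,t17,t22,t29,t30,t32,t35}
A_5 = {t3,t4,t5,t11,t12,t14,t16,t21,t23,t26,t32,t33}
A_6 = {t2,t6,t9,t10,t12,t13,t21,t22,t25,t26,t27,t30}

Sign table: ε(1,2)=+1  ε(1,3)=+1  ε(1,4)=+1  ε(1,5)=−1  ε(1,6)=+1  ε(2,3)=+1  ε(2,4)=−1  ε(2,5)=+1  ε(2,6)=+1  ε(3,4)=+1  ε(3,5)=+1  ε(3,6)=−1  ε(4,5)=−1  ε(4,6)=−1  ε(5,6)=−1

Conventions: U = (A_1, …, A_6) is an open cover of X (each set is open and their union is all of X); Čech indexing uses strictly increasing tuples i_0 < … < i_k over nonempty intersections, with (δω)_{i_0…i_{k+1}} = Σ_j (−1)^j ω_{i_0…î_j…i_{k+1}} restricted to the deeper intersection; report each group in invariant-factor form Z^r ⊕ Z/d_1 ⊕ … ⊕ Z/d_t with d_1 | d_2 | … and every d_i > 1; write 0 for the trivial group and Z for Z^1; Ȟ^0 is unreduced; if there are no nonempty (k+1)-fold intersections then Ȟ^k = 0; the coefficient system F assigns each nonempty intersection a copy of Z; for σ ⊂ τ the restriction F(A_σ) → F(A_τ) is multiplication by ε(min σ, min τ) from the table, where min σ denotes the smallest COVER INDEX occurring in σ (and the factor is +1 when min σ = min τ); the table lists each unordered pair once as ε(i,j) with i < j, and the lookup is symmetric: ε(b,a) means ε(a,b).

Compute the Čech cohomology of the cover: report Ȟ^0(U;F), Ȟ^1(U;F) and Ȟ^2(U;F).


Ȟ^0 ≅ 0,  Ȟ^1 ≅ Z/2,  Ȟ^2 ≅ Z

nerve of the cover:
  A12={t18,t25,t31} A13={t7,t19,t31} A14={t7,t32,t35} A15={t3,t12,t32} A16={t2,t12,t25} A23={t14,t28,t31} A24={t4,t17,t22} A25={t4,t14,t23} A26={t10,t22,t25} A34={t7,t13,t15} A35={t14,t26,t33} A36={t9,t13,t26,t27} A45={t4,t11,t32} A46={t13,t22,t30} A56={t12,t21,t26}
  A123={t31} A126={t25} A134={t7} A145={t32} A156={t12} A235={t14} A245={t4} A246={t22} A346={t13} A356={t26}
C dims 6,15,10; δ0: rk 6, SNF 1^5·2; δ1: rk 9, SNF 1^9
Ȟ^0 = (6 − 6) − 0 = 0, so Ȟ^0 ≅ 0
Ȟ^1 = (15 − 9) − 6 = 0 plus torsion [2], so Ȟ^1 ≅ Z/2
Ȟ^2 = (10 − 0) − 9 = 1, so Ȟ^2 ≅ Z


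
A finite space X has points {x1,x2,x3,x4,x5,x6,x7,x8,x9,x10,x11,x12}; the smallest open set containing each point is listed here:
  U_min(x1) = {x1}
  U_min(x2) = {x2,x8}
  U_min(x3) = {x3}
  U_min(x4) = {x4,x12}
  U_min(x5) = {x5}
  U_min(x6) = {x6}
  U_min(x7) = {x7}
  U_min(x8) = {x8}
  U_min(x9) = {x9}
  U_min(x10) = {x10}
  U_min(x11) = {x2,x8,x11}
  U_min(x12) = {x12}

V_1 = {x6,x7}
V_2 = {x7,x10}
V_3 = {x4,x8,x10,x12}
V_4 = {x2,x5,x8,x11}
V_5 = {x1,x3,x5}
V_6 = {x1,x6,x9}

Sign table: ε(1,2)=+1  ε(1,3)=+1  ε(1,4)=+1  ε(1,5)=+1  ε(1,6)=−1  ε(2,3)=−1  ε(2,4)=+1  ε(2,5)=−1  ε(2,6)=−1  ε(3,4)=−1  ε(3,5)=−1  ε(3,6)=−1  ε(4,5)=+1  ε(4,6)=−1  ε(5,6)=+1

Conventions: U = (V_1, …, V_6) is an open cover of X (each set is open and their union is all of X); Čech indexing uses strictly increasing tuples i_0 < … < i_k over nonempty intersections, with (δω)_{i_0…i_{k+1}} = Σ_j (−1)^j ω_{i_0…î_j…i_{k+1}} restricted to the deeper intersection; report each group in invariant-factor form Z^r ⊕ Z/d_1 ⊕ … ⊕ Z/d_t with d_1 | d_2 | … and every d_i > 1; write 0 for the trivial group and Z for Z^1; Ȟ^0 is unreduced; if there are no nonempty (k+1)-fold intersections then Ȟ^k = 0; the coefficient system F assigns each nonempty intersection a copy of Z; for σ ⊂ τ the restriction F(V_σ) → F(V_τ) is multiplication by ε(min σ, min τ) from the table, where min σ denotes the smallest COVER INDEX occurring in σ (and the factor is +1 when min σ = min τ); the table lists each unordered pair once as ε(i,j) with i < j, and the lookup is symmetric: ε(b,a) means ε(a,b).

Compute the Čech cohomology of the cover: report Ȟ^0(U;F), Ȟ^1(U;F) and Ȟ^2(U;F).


nerve of the cover:
  V12={x7} V16={x6} V23={x10} V34={x8} V45={x5} V56={x1}
C dims 6,6; δ0: rk 6, SNF 1^5·2
Ȟ^0 = (6 − 6) − 0 = 0, so Ȟ^0 ≅ 0
Ȟ^1 = (6 − 0) − 6 = 0 plus torsion [2], so Ȟ^1 ≅ Z/2
Ȟ^2 = (0 − 0) − 0 = 0, so Ȟ^2 ≅ 0

Ȟ^0 = 0, Ȟ^1 = Z/2, Ȟ^2 = 0


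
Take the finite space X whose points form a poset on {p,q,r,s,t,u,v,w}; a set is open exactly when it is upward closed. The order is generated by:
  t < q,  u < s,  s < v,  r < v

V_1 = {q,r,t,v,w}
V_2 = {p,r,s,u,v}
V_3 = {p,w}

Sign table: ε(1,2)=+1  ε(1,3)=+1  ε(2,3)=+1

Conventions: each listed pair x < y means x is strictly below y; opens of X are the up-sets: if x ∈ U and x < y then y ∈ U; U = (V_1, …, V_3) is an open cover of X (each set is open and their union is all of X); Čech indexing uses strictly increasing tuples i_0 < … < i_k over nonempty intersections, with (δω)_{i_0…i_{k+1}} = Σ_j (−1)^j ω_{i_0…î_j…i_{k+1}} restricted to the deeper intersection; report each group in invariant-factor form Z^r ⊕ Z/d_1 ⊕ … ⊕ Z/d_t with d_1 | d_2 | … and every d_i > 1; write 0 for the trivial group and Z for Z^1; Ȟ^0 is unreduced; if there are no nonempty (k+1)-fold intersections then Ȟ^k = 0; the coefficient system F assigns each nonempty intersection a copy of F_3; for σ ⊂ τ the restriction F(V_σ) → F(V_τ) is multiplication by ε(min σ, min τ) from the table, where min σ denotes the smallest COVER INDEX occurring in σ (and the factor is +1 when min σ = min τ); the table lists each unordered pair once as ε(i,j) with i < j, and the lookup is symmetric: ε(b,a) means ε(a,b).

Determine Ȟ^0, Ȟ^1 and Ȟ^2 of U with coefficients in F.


Ȟ^0(U;F) ≅ Z/3; Ȟ^1(U;F) ≅ Z/3; Ȟ^2(U;F) ≅ 0

nerve of the cover:
  V12={r,v} V13={w} V23={p}
C dims 3,3; δ0: rk_F3 2
Ȟ^0 = (3 − 2) − 0 = 1, so Ȟ^0 ≅ Z/3
Ȟ^1 = (3 − 0) − 2 = 1, so Ȟ^1 ≅ Z/3
Ȟ^2 = (0 − 0) − 0 = 0, so Ȟ^2 ≅ 0


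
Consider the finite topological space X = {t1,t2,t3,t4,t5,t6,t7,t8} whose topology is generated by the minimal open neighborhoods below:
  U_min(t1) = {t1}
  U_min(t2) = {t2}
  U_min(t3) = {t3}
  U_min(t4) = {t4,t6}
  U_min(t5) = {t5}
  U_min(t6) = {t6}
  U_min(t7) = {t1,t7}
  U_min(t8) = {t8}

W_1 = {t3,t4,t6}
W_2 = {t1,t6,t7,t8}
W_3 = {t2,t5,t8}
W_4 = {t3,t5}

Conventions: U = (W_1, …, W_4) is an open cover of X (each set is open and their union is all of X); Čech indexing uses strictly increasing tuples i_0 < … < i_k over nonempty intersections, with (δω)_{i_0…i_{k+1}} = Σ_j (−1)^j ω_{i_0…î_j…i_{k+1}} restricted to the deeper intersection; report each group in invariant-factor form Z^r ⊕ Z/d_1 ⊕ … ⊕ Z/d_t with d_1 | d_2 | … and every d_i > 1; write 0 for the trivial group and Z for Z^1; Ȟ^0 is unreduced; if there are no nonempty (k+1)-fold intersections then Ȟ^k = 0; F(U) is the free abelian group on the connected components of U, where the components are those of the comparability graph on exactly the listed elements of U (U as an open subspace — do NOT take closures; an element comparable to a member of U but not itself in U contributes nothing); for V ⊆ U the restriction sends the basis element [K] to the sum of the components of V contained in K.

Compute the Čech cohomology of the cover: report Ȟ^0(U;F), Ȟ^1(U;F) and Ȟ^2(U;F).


Ȟ^0(U;F) ≅ Z^6, Ȟ^1(U;F) ≅ 0 and Ȟ^2(U;F) ≅ 0

nonempty overlaps:
  W12={t6} W14={t3} W23={t8} W34={t5}
components per intersection:
  W1: {t3} {t4,t6}
  W2: {t1,t7} {t6} {t8}
  W3: {t2} {t5} {t8}
  W4: {t3} {t5}
  W12: {t6}
  W14: {t3}
  W23: {t8}
  W34: {t5}
C dims 10,4; δ0: rk 4, SNF 1^4
degree 0: 10−4−0 = 6 → Ȟ^0 ≅ Z^6
degree 1: 4−0−4 = 0 → Ȟ^1 ≅ 0
degree 2: 0−0−0 = 0 → Ȟ^2 ≅ 0


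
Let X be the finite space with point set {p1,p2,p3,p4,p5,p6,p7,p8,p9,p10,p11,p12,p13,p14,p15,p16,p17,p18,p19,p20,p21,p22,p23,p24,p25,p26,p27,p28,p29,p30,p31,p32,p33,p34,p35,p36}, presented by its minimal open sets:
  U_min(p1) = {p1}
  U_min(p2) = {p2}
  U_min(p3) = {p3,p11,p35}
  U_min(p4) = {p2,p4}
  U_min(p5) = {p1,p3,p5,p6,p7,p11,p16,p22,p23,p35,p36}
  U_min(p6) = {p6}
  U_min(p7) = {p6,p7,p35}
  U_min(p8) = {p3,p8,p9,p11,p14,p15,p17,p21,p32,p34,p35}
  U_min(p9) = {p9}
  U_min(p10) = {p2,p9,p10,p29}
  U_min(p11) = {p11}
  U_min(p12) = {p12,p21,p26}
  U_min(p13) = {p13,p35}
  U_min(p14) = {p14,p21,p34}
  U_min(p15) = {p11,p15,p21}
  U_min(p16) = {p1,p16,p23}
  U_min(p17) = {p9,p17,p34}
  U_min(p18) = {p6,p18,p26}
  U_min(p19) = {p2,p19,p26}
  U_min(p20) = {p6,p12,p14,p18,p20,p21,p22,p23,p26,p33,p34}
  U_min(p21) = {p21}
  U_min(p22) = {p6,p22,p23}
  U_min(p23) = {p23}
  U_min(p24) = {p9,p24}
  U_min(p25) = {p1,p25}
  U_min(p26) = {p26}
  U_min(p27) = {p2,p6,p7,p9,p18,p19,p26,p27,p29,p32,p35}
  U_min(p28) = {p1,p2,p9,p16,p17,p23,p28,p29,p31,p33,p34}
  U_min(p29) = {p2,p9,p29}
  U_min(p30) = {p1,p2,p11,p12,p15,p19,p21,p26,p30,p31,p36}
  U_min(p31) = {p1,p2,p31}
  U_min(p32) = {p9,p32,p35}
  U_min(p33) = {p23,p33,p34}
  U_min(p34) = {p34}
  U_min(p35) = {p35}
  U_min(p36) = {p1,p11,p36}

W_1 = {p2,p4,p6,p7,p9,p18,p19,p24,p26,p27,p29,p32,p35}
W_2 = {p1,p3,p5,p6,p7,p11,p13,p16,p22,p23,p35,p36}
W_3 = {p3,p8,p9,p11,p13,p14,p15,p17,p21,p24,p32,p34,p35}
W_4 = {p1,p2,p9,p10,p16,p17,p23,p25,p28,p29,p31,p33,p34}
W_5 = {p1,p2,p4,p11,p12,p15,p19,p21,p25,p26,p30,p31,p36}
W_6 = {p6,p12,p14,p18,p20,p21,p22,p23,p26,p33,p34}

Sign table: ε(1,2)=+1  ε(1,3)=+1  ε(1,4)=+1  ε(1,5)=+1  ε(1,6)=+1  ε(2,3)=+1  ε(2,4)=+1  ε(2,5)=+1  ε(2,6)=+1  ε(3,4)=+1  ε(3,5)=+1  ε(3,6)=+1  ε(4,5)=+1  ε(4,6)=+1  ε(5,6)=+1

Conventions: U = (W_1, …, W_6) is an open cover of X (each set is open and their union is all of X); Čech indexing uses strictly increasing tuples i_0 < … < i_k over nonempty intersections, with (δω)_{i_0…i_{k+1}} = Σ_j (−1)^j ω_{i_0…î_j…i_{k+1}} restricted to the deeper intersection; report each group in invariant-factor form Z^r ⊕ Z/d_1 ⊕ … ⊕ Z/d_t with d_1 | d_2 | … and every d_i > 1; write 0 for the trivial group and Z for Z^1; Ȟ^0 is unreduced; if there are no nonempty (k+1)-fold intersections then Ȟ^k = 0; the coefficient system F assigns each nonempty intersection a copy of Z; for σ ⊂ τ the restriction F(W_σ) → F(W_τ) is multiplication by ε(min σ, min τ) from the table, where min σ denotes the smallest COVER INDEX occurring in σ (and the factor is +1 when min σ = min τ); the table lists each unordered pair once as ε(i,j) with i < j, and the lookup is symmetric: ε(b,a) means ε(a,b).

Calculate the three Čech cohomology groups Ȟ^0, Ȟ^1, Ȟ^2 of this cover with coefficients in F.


nerve of the cover:
  W12={p6,p7,p35} W13={p9,p24,p32,p35} W14={p2,p9,p29} W15={p2,p4,p19,p26} W16={p6,p18,p26} W23={p3,p11,p13,p35} W24={p1,p16,p23} W25={p1,p11,p36} W26={p6,p22,p23} W34={p9,p17,p34} W35={p11,p15,p21} W36={p14,p21,p34} W45={p1,p2,p25,p31} W46={p23,p33,p34} W56={p12,p21,p26}
  W123={p35} W126={p6} W134={p9} W145={p2} W156={p26} W235={p11} W245={p1} W246={p23} W346={p34} W356={p21}
C dims 6,15,10; δ0: rk 5, SNF 1^5; δ1: rk 10, SNF 1^9·2
Ȟ^0 = (6 − 5) − 0 = 1, so Ȟ^0 ≅ Z
Ȟ^1 = (15 − 10) − 5 = 0, so Ȟ^1 ≅ 0
Ȟ^2 = (10 − 0) − 10 = 0 plus torsion [2], so Ȟ^2 ≅ Z/2

Ȟ^0(U;F) ≅ Z, Ȟ^1(U;F) ≅ 0 and Ȟ^2(U;F) ≅ Z/2


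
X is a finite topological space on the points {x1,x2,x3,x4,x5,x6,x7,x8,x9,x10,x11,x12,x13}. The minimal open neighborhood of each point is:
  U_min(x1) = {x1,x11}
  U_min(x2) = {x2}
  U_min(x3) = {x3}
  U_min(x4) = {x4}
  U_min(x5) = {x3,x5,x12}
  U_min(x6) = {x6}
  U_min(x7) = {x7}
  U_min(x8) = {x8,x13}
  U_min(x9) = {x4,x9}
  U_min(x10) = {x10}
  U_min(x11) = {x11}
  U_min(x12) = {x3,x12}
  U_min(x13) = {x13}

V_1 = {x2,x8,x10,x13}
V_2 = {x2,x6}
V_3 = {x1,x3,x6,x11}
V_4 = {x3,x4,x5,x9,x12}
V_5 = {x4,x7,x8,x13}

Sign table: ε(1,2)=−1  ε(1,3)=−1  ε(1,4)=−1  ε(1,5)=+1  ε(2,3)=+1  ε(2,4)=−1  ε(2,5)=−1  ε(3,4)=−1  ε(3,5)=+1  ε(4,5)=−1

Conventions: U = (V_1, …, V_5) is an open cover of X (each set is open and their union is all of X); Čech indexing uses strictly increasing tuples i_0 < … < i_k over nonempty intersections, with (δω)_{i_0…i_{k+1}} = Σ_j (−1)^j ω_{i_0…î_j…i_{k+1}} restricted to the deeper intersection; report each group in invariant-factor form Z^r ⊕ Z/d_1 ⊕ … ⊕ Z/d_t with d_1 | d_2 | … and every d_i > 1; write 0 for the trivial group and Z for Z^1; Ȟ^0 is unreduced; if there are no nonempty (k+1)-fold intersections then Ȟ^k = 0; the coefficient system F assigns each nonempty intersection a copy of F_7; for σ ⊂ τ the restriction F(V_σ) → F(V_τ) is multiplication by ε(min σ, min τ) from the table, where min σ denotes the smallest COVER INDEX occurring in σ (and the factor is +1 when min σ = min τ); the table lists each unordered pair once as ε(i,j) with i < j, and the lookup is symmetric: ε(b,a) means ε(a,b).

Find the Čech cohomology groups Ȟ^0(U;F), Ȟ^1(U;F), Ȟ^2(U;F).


nonempty overlaps:
  V12={x2} V15={x8,x13} V23={x6} V34={x3} V45={x4}
C dims 5,5; δ0: rk_F7 5
degree 0: 5−5−0 = 0 → Ȟ^0 ≅ 0
degree 1: 5−0−5 = 0 → Ȟ^1 ≅ 0
degree 2: 0−0−0 = 0 → Ȟ^2 ≅ 0

Ȟ^0(U;F) ≅ 0, Ȟ^1(U;F) ≅ 0, Ȟ^2(U;F) ≅ 0


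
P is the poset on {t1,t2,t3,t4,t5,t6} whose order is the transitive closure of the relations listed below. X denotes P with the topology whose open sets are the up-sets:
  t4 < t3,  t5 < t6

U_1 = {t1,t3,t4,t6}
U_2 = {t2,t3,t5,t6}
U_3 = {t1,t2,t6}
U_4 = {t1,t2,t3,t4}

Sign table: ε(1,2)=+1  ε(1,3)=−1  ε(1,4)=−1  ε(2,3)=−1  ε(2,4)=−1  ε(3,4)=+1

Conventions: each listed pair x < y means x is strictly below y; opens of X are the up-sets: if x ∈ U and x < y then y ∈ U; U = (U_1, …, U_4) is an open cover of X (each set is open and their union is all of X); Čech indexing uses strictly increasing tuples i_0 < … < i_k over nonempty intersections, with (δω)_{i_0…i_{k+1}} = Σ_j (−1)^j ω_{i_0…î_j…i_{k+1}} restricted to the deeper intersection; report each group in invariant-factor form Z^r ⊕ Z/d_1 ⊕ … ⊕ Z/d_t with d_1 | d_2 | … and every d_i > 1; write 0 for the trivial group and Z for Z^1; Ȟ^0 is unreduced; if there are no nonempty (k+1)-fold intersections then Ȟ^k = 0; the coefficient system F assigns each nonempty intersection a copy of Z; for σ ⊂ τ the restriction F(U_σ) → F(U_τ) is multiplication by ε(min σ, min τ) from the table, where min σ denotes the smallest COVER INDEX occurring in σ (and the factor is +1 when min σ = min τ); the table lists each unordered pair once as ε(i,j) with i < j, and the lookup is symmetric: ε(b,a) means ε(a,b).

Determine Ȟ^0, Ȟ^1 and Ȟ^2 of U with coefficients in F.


Ȟ^0 ≅ Z; Ȟ^1 ≅ 0; Ȟ^2 ≅ Z

cover nerve:
  U12={t3,t6} U13={t1,t6} U14={t1,t3,t4} U23={t2,t6} U24={t2,t3} U34={t1,t2}
  U123={t6} U124={t3} U134={t1} U234={t2}
C dims 4,6,4; δ0: rk 3, SNF 1^3; δ1: rk 3, SNF 1^3
Ȟ^0: (4−3)−0=1 ⇒ Z
Ȟ^1: (6−3)−3=0 ⇒ 0
Ȟ^2: (4−0)−3=1 ⇒ Z


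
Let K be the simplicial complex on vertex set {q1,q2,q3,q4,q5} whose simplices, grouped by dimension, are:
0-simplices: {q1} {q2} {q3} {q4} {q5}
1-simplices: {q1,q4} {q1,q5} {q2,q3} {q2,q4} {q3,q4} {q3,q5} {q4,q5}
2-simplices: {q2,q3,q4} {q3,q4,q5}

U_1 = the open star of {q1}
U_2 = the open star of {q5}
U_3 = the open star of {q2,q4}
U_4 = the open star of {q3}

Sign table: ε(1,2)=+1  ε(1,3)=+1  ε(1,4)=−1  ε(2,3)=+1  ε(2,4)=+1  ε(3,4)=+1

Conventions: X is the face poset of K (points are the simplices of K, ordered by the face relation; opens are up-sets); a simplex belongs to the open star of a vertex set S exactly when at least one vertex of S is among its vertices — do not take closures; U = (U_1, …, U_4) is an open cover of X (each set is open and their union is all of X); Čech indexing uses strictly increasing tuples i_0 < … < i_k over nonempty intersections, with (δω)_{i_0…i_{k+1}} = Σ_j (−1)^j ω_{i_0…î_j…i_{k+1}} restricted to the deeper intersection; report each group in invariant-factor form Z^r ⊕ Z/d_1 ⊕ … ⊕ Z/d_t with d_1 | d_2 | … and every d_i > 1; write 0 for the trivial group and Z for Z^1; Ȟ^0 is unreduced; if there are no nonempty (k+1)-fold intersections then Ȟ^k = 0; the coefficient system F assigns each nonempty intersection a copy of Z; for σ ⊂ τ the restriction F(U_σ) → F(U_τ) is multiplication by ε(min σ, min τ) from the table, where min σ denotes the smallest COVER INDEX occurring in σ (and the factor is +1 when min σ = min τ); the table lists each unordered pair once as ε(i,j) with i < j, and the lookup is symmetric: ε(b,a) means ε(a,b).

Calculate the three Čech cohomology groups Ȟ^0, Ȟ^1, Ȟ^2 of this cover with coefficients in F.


nerve of the cover:
  U1={{q1},{q1,q4},{q1,q5}} U2={{q5},{q1,q5},{q3,q5},{q4,q5},{q3,q4,q5}} U3={{q2},{q4},{q1,q4},{q2,q3},{q2,q4},{q3,q4},{q4,q5},{q2,q3,q4},{q3,q4,q5}} U4={{q3},{q2,q3},{q3,q4},{q3,q5},{q2,q3,q4},{q3,q4,q5}}
  U12={{q1,q5}} U13={{q1,q4}} U23={{q4,q5},{q3,q4,q5}} U24={{q3,q5},{q3,q4,q5}} U34={{q2,q3},{q3,q4},{q2,q3,q4},{q3,q4,q5}}
  U234={{q3,q4,q5}}
C dims 4,5,1; δ0: rk 3, SNF 1^3; δ1: rk 1, SNF 1^1
Ȟ^0 = (4 − 3) − 0 = 1, so Ȟ^0 ≅ Z
Ȟ^1 = (5 − 1) − 3 = 1, so Ȟ^1 ≅ Z
Ȟ^2 = (1 − 0) − 1 = 0, so Ȟ^2 ≅ 0

Ȟ^0 = Z, Ȟ^1 = Z, Ȟ^2 = 0


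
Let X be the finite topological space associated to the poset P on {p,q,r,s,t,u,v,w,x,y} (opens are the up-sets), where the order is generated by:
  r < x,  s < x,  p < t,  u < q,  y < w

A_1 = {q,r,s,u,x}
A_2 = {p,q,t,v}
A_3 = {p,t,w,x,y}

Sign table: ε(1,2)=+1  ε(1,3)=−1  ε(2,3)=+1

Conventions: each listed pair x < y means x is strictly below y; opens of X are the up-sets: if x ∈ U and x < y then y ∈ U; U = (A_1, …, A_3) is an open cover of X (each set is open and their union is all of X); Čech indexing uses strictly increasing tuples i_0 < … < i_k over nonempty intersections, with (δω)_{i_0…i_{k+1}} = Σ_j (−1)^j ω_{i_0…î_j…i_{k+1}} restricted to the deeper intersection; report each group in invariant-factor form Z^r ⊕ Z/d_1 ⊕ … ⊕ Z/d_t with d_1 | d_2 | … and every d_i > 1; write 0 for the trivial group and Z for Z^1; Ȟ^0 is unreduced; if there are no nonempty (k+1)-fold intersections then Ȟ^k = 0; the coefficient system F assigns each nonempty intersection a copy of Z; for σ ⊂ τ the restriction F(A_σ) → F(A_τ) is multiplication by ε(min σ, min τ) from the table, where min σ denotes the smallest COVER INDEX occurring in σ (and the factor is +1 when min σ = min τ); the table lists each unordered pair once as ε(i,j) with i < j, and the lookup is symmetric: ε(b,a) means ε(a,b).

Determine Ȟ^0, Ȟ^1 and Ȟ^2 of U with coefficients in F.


Ȟ^0 ≅ 0; Ȟ^1 ≅ Z/2; Ȟ^2 ≅ 0

nerve of the cover:
  A12={q} A13={x} A23={p,t}
C dims 3,3; δ0: rk 3, SNF 1^2·2
Ȟ^0 = (3 − 3) − 0 = 0, so Ȟ^0 ≅ 0
Ȟ^1 = (3 − 0) − 3 = 0 plus torsion [2], so Ȟ^1 ≅ Z/2
Ȟ^2 = (0 − 0) − 0 = 0, so Ȟ^2 ≅ 0


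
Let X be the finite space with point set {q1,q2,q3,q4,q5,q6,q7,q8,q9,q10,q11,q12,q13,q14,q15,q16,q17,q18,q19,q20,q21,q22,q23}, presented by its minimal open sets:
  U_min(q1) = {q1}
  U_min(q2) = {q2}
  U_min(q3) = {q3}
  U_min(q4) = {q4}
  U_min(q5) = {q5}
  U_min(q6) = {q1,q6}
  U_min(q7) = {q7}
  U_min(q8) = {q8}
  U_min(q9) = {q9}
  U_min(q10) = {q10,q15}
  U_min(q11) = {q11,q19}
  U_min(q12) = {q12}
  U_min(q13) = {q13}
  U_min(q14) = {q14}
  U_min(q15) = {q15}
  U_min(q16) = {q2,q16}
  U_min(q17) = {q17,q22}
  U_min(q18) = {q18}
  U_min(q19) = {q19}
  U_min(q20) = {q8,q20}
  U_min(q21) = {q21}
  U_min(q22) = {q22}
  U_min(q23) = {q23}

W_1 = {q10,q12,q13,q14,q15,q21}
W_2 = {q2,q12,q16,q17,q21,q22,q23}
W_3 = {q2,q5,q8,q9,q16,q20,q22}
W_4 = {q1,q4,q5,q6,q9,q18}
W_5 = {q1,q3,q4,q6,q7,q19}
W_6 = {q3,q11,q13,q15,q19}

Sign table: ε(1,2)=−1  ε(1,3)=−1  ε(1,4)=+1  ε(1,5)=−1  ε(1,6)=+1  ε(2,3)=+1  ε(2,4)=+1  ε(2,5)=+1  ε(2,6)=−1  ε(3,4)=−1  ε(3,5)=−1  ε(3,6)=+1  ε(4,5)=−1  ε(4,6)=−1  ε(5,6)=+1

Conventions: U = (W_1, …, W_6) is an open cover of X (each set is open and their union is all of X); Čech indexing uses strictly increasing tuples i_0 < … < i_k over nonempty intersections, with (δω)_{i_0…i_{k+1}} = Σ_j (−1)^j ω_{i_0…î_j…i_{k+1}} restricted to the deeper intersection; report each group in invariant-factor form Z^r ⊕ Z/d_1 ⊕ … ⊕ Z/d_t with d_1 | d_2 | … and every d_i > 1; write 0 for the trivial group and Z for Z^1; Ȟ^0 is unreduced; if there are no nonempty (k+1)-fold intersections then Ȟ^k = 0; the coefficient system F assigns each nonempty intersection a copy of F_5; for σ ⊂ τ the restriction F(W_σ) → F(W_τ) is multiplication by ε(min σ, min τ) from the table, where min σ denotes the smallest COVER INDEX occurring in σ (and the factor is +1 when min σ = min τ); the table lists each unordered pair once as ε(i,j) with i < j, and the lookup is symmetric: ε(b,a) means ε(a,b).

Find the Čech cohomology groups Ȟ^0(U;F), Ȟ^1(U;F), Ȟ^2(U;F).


Ȟ^0(U;F) ≅ 0,  Ȟ^1(U;F) ≅ 0,  Ȟ^2(U;F) ≅ 0

intersection data:
  W12={q12,q21} W16={q13,q15} W23={q2,q16,q22} W34={q5,q9} W45={q1,q4,q6} W56={q3,q19}
C dims 6,6; δ0: rk_F5 6
Ȟ^0 = (6 − 6) − 0 = 0, so Ȟ^0 ≅ 0
Ȟ^1 = (6 − 0) − 6 = 0, so Ȟ^1 ≅ 0
Ȟ^2 = (0 − 0) − 0 = 0, so Ȟ^2 ≅ 0


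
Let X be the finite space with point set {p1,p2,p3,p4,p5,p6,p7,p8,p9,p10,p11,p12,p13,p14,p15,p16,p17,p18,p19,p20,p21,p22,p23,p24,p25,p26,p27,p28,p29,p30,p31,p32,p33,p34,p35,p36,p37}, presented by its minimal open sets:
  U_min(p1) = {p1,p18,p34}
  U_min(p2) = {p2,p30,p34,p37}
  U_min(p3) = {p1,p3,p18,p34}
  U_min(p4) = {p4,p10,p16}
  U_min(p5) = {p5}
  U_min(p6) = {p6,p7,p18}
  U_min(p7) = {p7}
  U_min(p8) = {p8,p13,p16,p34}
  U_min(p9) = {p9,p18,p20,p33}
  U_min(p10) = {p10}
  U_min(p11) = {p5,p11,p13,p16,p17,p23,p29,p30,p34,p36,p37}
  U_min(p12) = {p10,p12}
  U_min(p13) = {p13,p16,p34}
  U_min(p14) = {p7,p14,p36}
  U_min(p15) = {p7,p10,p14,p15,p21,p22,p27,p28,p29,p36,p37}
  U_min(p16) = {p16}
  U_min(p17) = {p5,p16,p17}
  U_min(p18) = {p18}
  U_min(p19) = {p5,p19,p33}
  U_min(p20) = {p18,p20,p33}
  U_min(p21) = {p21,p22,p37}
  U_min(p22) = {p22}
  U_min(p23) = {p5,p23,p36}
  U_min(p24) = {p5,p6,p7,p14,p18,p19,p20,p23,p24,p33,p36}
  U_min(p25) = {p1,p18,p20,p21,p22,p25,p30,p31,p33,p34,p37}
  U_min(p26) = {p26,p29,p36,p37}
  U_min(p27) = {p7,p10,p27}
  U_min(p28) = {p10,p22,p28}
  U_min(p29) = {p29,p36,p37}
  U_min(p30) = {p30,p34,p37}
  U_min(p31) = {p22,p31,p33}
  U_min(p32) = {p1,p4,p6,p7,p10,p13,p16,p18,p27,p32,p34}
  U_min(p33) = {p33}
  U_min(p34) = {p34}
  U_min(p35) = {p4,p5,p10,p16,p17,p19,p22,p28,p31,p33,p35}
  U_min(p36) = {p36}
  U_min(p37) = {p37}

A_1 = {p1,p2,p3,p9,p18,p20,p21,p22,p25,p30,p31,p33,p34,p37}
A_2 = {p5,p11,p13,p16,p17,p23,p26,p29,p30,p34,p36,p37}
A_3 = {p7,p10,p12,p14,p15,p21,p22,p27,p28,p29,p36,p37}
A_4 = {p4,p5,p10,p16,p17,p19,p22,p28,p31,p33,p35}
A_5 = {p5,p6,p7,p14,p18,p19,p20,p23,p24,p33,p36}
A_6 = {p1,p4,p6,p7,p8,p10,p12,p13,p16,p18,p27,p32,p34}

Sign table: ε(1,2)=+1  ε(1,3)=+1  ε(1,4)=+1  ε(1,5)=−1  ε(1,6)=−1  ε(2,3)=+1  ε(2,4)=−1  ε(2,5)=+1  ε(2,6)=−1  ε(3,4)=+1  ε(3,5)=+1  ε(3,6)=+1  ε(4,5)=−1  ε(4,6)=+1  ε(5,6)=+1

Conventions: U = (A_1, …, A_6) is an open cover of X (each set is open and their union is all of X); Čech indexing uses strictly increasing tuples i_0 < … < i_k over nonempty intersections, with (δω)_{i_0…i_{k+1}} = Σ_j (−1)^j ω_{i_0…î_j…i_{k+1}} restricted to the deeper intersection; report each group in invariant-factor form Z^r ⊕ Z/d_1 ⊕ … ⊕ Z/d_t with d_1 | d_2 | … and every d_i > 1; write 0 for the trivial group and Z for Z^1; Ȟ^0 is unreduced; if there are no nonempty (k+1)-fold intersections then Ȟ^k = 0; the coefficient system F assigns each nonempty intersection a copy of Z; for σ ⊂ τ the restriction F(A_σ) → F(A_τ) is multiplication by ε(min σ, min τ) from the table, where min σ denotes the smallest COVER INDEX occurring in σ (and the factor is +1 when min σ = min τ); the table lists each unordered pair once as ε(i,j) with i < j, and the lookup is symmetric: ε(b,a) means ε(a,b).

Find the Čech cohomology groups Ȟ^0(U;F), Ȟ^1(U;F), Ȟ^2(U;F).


nerve simplices:
  A12={p30,p34,p37} A13={p21,p22,p37} A14={p22,p31,p33} A15={p18,p20,p33} A16={p1,p18,p34} A23={p29,p36,p37} A24={p5,p16,p17} A25={p5,p23,p36} A26={p13,p16,p34} A34={p10,p22,p28} A35={p7,p14,p36} A36={p7,p10,p12,p27} A45={p5,p19,p33} A46={p4,p10,p16} A56={p6,p7,p18}
  A123={p37} A126={p34} A134={p22} A145={p33} A156={p18} A235={p36} A245={p5} A246={p16} A346={p10} A356={p7}
C dims 6,15,10; δ0: rk 6, SNF 1^5·2; δ1: rk 9, SNF 1^9
degree 0: 6−6−0 = 0 → Ȟ^0 ≅ 0
degree 1: 15−9−6 = 0 plus torsion [2] → Ȟ^1 ≅ Z/2
degree 2: 10−0−9 = 1 → Ȟ^2 ≅ Z

Ȟ^0 ≅ 0,  Ȟ^1 ≅ Z/2,  Ȟ^2 ≅ Z
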